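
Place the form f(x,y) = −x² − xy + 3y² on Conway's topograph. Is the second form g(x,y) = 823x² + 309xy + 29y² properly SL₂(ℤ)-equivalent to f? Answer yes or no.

D₁ = 13, D₂ = 13
river cycle of f (length 2): (-1, 3, 1), (1, 3, -1)
river cycle of g (length 2): (-1, 3, 1), (1, 3, -1)
cycles coincide ⇒ equivalent

yes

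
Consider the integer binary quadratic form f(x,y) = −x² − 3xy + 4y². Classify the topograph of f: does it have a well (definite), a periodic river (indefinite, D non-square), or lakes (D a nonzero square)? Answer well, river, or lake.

D = b²−4ac = (-3)² − 4·(-1)·4 = 25
D = 5² is a perfect square ⇒ form factors over ℤ ⇒ lakes

lake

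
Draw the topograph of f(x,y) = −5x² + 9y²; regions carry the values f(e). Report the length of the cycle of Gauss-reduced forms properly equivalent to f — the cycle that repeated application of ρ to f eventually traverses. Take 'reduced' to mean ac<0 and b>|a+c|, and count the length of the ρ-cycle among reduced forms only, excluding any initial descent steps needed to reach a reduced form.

D = 180, ⌊√D⌋ = 13
descent: ρ → (9,0,-5)
descent: ρ → (-5,10,4)  [lands on river]
river: ρ → (4,6,-9)
river: ρ → (-9,12,1)
river: ρ → (1,12,-9)
river: ρ → (-9,6,4)
river: ρ → (4,10,-5)
ρ-cycle length = 6 (tail of 2 descent steps not counted)

6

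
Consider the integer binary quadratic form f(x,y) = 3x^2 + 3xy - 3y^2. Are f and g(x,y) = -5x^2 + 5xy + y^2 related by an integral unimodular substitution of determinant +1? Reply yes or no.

D₁ = 45, D₂ = 45
river cycle of f (length 2): (-3, 3, 3), (3, 3, -3)
river cycle of g (length 2): (1, 5, -5), (-5, 5, 1)
cycles differ ⇒ inequivalent

no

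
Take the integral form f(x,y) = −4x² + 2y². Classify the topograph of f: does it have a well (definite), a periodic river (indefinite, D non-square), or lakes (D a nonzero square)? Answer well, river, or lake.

D = b²−4ac = 0² − 4·(-4)·2 = 32
D > 0 non-square ⇒ indefinite ⇒ periodic river

river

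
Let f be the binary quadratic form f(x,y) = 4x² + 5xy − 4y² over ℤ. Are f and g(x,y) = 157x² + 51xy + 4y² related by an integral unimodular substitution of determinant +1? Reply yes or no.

D₁ = 89, D₂ = 89
river cycle of f (length 14): (-4, 3, 5), (5, 7, -2), (-2, 9, 1), (1, 9, -2), (-2, 7, 5), (5, 3, -4), (-4, 5, 4), (4, 3, -5), (-5, 7, 2), (2, 9, -1), … (4 more)
river cycle of g (length 14): (4, 5, -4), (-4, 3, 5), (5, 7, -2), (-2, 9, 1), (1, 9, -2), (-2, 7, 5), (5, 3, -4), (-4, 5, 4), (4, 3, -5), (-5, 7, 2), … (4 more)
cycles coincide ⇒ equivalent

yes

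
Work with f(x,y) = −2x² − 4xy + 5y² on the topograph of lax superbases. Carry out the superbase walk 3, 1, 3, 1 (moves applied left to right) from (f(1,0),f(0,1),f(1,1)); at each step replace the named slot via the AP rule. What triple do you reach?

start (-2,5,-1) = (f(1,0),f(0,1),f(1,1))
replace slot 3: 2·((-2)+5) − (-1) = 7 → (-2,5,7)
replace slot 1: 2·(5+7) − (-2) = 26 → (26,5,7)
replace slot 3: 2·(26+5) − 7 = 55 → (26,5,55)
replace slot 1: 2·(5+55) − 26 = 94 → (94,5,55)

94,5,55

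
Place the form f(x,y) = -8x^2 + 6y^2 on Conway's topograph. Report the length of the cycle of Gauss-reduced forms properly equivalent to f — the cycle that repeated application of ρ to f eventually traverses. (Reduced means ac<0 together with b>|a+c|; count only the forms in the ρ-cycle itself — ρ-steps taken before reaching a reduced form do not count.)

D = 192, ⌊√D⌋ = 13
descent: ρ → (6,12,-2)  [lands on river]
river: ρ → (-2,12,6)
ρ-cycle length = 2 (tail of 1 descent step not counted)

2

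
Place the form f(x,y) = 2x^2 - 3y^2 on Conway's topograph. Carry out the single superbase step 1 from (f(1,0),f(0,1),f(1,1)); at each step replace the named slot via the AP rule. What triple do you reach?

start (2,-3,-1) = (f(1,0),f(0,1),f(1,1))
replace slot 1: 2·((-3)+(-1)) − 2 = -10 → (-10,-3,-1)

-10,-3,-1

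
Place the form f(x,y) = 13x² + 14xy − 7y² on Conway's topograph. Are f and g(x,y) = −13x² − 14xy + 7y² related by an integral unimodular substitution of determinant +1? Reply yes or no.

D₁ = 560, D₂ = 560
river cycle of f (length 6): (-7, 14, 13), (13, 12, -8), (-8, 20, 5), (5, 20, -8), (-8, 12, 13), (13, 14, -7)
river cycle of g (length 6): (7, 14, -13), (-13, 12, 8), (8, 20, -5), (-5, 20, 8), (8, 12, -13), (-13, 14, 7)
cycles differ ⇒ inequivalent

no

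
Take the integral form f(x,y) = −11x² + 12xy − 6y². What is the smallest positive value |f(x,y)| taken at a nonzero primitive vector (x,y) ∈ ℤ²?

translate: b→10 (≡-12 mod 22), so (11,-12,6)→(11,10,5)
flip: (11,10,5)→(5,-10,11)
translate: b→0 (≡-10 mod 10), so (5,-10,11)→(5,0,6)
reduced (well bottom): (5,0,6) with a≤c, −a<b≤a
well minimum |f| = |-5| = 5 (negative-definite)

5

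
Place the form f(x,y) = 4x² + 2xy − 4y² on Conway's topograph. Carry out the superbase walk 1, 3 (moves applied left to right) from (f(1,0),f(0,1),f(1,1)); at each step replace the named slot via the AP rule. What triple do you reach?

start (4,-4,2) = (f(1,0),f(0,1),f(1,1))
replace slot 1: 2·((-4)+2) − 4 = -8 → (-8,-4,2)
replace slot 3: 2·((-8)+(-4)) − 2 = -26 → (-8,-4,-26)

-8,-4,-26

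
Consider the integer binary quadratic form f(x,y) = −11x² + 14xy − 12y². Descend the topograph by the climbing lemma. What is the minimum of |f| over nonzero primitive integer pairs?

translate: b→8 (≡-14 mod 22), so (11,-14,12)→(11,8,9)
flip: (11,8,9)→(9,-8,11)
reduced (well bottom): (9,-8,11) with a≤c, −a<b≤a
well minimum |f| = |-9| = 9 (negative-definite)

9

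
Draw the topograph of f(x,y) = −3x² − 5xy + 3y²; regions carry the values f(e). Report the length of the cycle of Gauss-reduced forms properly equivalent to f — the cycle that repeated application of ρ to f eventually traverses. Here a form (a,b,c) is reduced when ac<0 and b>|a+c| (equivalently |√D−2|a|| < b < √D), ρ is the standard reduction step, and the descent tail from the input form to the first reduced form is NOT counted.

D = 61, ⌊√D⌋ = 7
descent: ρ → (3,5,-3)  [lands on river]
river: ρ → (-3,7,1)
river: ρ → (1,7,-3)
river: ρ → (-3,5,3)
river: ρ → (3,7,-1)
river: ρ → (-1,7,3)
ρ-cycle length = 6 (tail of 1 descent step not counted)

6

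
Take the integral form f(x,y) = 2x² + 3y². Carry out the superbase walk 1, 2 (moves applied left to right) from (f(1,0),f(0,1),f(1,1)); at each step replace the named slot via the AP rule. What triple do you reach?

start (2,3,5) = (f(1,0),f(0,1),f(1,1))
replace slot 1: 2·(3+5) − 2 = 14 → (14,3,5)
replace slot 2: 2·(14+5) − 3 = 35 → (14,35,5)

14,35,5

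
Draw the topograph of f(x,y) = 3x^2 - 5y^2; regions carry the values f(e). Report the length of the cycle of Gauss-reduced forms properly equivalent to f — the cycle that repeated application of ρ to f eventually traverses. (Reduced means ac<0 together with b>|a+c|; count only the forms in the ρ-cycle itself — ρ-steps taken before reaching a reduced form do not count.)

D = 60, ⌊√D⌋ = 7
descent: ρ → (-5,0,3)
descent: ρ → (3,6,-2)  [lands on river]
river: ρ → (-2,6,3)
ρ-cycle length = 2 (tail of 2 descent steps not counted)

2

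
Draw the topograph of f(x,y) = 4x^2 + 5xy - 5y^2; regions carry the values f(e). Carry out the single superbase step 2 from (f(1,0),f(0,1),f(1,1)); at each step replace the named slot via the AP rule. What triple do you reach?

start (4,-5,4) = (f(1,0),f(0,1),f(1,1))
replace slot 2: 2·(4+4) − (-5) = 21 → (4,21,4)

4,21,4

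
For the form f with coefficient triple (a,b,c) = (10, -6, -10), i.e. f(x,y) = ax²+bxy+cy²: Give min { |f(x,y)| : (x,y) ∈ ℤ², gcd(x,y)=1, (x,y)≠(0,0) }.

descent: ρ → (-10,6,10)  [lands on river]
river: ρ → (10,14,-6)
river: ρ → (-6,10,14)
river: ρ → (14,18,-2)
river: ρ → (-2,18,14)
river: ρ → (14,10,-6)
river: ρ → (-6,14,10)
river: ρ → (10,6,-10)
river: ρ → (-10,14,6)
river: ρ → (6,10,-14)
river: ρ → (-14,18,2)
river: ρ → (2,18,-14)
river: ρ → (-14,10,6)
river: ρ → (6,14,-10)
closes: descent 1, river 14
min |a| on river = 2

2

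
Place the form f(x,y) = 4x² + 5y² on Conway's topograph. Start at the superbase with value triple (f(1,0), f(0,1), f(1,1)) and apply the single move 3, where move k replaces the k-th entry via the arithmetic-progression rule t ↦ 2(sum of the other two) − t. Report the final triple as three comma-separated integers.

start (4,5,9) = (f(1,0),f(0,1),f(1,1))
replace slot 3: 2·(4+5) − 9 = 9 → (4,5,9)

4,5,9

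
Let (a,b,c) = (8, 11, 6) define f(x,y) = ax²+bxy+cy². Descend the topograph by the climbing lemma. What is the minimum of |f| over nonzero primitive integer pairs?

translate: b→-5 (≡11 mod 16), so (8,11,6)→(8,-5,3)
flip: (8,-5,3)→(3,5,8)
translate: b→-1 (≡5 mod 6), so (3,5,8)→(3,-1,6)
reduced (well bottom): (3,-1,6) with a≤c, −a<b≤a
well minimum = a = 3

3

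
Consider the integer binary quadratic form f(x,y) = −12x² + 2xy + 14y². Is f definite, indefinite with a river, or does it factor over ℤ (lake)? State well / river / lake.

D = b²−4ac = 2² − 4·(-12)·14 = 676
D = 26² is a perfect square ⇒ form factors over ℤ ⇒ lakes

lake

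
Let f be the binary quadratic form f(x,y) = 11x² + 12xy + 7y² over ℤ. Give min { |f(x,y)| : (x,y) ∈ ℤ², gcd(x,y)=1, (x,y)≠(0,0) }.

translate: b→-10 (≡12 mod 22), so (11,12,7)→(11,-10,6)
flip: (11,-10,6)→(6,10,11)
translate: b→-2 (≡10 mod 12), so (6,10,11)→(6,-2,7)
reduced (well bottom): (6,-2,7) with a≤c, −a<b≤a
well minimum = a = 6

6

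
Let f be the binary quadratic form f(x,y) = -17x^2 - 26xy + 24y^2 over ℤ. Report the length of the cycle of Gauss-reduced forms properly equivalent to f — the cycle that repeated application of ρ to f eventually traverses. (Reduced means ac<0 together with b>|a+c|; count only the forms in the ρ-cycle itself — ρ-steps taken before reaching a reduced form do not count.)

D = 2308, ⌊√D⌋ = 48
descent: ρ → (24,26,-17)  [lands on river]
river: ρ → (-17,42,8)
river: ρ → (8,38,-27)
river: ρ → (-27,16,19)
river: ρ → (19,22,-24)
river: ρ → (-24,26,17)
river: ρ → (17,42,-8)
river: ρ → (-8,38,27)
river: ρ → (27,16,-19)
river: ρ → (-19,22,24)
ρ-cycle length = 10 (tail of 1 descent step not counted)

10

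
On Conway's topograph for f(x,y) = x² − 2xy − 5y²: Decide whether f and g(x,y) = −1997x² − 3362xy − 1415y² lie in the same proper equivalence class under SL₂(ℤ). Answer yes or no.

D₁ = 24, D₂ = 24
river cycle of f (length 2): (1, 4, -2), (-2, 4, 1)
river cycle of g (length 2): (1, 4, -2), (-2, 4, 1)
cycles coincide ⇒ equivalent

yes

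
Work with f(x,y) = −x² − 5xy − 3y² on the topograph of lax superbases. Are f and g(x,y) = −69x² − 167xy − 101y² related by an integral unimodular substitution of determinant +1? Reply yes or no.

D₁ = 13, D₂ = 13
river cycle of f (length 2): (1, 3, -1), (-1, 3, 1)
river cycle of g (length 2): (1, 3, -1), (-1, 3, 1)
cycles coincide ⇒ equivalent

yes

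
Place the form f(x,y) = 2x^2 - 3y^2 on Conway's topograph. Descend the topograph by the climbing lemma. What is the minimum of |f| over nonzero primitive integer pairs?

descent: ρ → (-3,0,2)
descent: ρ → (2,4,-1)  [lands on river]
river: ρ → (-1,4,2)
closes: descent 2, river 2
min |a| on river = 1

1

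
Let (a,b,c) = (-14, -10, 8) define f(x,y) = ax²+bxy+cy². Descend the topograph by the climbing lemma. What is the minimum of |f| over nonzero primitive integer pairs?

descent: ρ → (8,10,-14)  [lands on river]
river: ρ → (-14,18,4)
river: ρ → (4,22,-4)
river: ρ → (-4,18,14)
river: ρ → (14,10,-8)
river: ρ → (-8,22,2)
river: ρ → (2,22,-8)
river: ρ → (-8,10,14)
river: ρ → (14,18,-4)
river: ρ → (-4,22,4)
river: ρ → (4,18,-14)
river: ρ → (-14,10,8)
river: ρ → (8,22,-2)
river: ρ → (-2,22,8)
closes: descent 1, river 14
min |a| on river = 2

2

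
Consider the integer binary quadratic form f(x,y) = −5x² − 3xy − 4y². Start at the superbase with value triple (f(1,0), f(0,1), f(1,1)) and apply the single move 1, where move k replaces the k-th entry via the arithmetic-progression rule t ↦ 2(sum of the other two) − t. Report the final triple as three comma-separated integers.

start (-5,-4,-12) = (f(1,0),f(0,1),f(1,1))
replace slot 1: 2·((-4)+(-12)) − (-5) = -27 → (-27,-4,-12)

-27,-4,-12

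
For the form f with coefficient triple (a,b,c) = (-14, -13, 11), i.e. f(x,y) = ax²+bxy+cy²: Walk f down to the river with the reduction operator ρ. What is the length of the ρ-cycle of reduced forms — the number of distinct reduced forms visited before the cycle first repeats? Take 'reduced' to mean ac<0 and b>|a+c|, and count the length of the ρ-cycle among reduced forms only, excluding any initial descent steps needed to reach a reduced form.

D = 785, ⌊√D⌋ = 28
descent: ρ → (11,13,-14)  [lands on river]
river: ρ → (-14,15,10)
river: ρ → (10,25,-4)
river: ρ → (-4,23,16)
river: ρ → (16,9,-11)
river: ρ → (-11,13,14)
river: ρ → (14,15,-10)
river: ρ → (-10,25,4)
river: ρ → (4,23,-16)
river: ρ → (-16,9,11)
ρ-cycle length = 10 (tail of 1 descent step not counted)

10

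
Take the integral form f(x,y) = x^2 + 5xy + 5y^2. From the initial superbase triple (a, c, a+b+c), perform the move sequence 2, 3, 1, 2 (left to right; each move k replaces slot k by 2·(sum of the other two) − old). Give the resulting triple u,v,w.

start (1,5,11) = (f(1,0),f(0,1),f(1,1))
replace slot 2: 2·(1+11) − 5 = 19 → (1,19,11)
replace slot 3: 2·(1+19) − 11 = 29 → (1,19,29)
replace slot 1: 2·(19+29) − 1 = 95 → (95,19,29)
replace slot 2: 2·(95+29) − 19 = 229 → (95,229,29)

95,229,29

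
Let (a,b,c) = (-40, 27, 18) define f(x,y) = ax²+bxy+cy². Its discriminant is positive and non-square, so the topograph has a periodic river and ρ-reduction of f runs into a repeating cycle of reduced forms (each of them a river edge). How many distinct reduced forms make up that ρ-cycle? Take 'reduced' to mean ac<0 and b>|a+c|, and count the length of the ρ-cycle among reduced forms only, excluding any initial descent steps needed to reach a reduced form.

D = 3609, ⌊√D⌋ = 60
river: ρ → (18,45,-22)
river: ρ → (-22,43,20)
river: ρ → (20,37,-28)
river: ρ → (-28,19,29)
river: ρ → (29,39,-18)
river: ρ → (-18,33,35)
river: ρ → (35,37,-16)
river: ρ → (-16,59,2)
river: ρ → (2,57,-45)
river: ρ → (-45,33,14)
river: ρ → (14,51,-18)
river: ρ → (-18,57,5)
river: ρ → (5,53,-40)
river: ρ → (-40,27,18)
ρ-cycle length = 14 (tail of 0 descent steps not counted)

14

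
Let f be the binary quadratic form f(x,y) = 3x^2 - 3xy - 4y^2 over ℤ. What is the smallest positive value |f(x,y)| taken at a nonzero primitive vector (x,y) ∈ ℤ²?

descent: ρ → (-4,3,3)  [lands on river]
river: ρ → (3,3,-4)
river: ρ → (-4,5,2)
river: ρ → (2,7,-1)
river: ρ → (-1,7,2)
river: ρ → (2,5,-4)
closes: descent 1, river 6
min |a| on river = 1

1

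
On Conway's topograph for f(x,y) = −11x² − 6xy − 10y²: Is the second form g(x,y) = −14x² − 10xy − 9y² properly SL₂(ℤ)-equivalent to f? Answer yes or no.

D₁ = -404, D₂ = -404
f is negative-definite; reduce −f:
−f: flip: (11,6,10)→(10,-6,11)
−f: reduced (well bottom): (10,-6,11) with a≤c, −a<b≤a
flip sign back: reduced form of f is (-10,6,-11)
g is negative-definite; reduce −g:
−g: flip: (14,10,9)→(9,-10,14)
−g: translate: b→8 (≡-10 mod 18), so (9,-10,14)→(9,8,13)
−g: reduced (well bottom): (9,8,13) with a≤c, −a<b≤a
flip sign back: reduced form of g is (-9,-8,-13)
reduced forms (-10, 6, -11) vs (-9, -8, -13) ⇒ inequivalent

no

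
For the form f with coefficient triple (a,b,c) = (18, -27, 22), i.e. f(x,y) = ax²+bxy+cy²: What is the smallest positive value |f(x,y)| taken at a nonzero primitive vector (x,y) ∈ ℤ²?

translate: b→9 (≡-27 mod 36), so (18,-27,22)→(18,9,13)
flip: (18,9,13)→(13,-9,18)
reduced (well bottom): (13,-9,18) with a≤c, −a<b≤a
well minimum = a = 13

13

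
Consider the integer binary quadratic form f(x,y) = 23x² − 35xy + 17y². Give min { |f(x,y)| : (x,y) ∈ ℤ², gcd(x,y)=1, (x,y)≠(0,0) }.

translate: b→11 (≡-35 mod 46), so (23,-35,17)→(23,11,5)
flip: (23,11,5)→(5,-11,23)
translate: b→-1 (≡-11 mod 10), so (5,-11,23)→(5,-1,17)
reduced (well bottom): (5,-1,17) with a≤c, −a<b≤a
well minimum = a = 5

5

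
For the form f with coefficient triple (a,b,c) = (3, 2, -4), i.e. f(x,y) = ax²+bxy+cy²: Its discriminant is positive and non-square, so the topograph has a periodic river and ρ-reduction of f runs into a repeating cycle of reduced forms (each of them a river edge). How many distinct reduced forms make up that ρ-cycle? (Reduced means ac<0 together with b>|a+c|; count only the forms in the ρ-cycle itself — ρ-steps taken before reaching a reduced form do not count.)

D = 52, ⌊√D⌋ = 7
river: ρ → (-4,6,1)
river: ρ → (1,6,-4)
river: ρ → (-4,2,3)
river: ρ → (3,4,-3)
river: ρ → (-3,2,4)
river: ρ → (4,6,-1)
river: ρ → (-1,6,4)
river: ρ → (4,2,-3)
river: ρ → (-3,4,3)
river: ρ → (3,2,-4)
ρ-cycle length = 10 (tail of 0 descent steps not counted)

10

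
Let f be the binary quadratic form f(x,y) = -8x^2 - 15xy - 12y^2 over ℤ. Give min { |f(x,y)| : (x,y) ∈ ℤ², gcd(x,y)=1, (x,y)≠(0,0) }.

translate: b→-1 (≡15 mod 16), so (8,15,12)→(8,-1,5)
flip: (8,-1,5)→(5,1,8)
reduced (well bottom): (5,1,8) with a≤c, −a<b≤a
well minimum |f| = |-5| = 5 (negative-definite)

5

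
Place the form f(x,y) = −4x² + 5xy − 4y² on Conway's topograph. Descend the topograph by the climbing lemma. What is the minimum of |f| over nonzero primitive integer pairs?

translate: b→3 (≡-5 mod 8), so (4,-5,4)→(4,3,3)
flip: (4,3,3)→(3,-3,4)
translate: b→3 (≡-3 mod 6), so (3,-3,4)→(3,3,4)
reduced (well bottom): (3,3,4) with a≤c, −a<b≤a
well minimum |f| = |-3| = 3 (negative-definite)

3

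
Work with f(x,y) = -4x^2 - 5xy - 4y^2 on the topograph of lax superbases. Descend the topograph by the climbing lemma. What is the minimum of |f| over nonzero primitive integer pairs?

translate: b→-3 (≡5 mod 8), so (4,5,4)→(4,-3,3)
flip: (4,-3,3)→(3,3,4)
reduced (well bottom): (3,3,4) with a≤c, −a<b≤a
well minimum |f| = |-3| = 3 (negative-definite)

3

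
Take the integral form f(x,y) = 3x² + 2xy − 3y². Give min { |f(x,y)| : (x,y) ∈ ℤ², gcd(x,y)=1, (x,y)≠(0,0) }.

river: ρ → (-3,4,2)
river: ρ → (2,4,-3)
river: ρ → (-3,2,3)
river: ρ → (3,4,-2)
river: ρ → (-2,4,3)
river: ρ → (3,2,-3)
closes: descent 0, river 6
min |a| on river = 2

2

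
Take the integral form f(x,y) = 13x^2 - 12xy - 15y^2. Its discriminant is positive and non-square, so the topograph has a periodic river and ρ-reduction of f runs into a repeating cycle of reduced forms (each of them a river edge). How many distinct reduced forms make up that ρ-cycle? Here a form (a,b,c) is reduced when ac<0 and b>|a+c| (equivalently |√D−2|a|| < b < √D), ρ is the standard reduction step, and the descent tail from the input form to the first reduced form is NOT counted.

D = 924, ⌊√D⌋ = 30
descent: ρ → (-15,12,13)  [lands on river]
river: ρ → (13,14,-14)
river: ρ → (-14,14,13)
river: ρ → (13,12,-15)
river: ρ → (-15,18,10)
river: ρ → (10,22,-11)
river: ρ → (-11,22,10)
river: ρ → (10,18,-15)
ρ-cycle length = 8 (tail of 1 descent step not counted)

8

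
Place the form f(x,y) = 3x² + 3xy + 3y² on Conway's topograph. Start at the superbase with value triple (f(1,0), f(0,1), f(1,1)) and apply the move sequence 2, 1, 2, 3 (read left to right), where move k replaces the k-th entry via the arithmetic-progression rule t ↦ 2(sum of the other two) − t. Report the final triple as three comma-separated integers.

start (3,3,9) = (f(1,0),f(0,1),f(1,1))
replace slot 2: 2·(3+9) − 3 = 21 → (3,21,9)
replace slot 1: 2·(21+9) − 3 = 57 → (57,21,9)
replace slot 2: 2·(57+9) − 21 = 111 → (57,111,9)
replace slot 3: 2·(57+111) − 9 = 327 → (57,111,327)

57,111,327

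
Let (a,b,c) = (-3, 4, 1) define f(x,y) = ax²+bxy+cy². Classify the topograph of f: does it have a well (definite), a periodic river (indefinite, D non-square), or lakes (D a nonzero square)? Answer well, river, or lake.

D = b²−4ac = 4² − 4·(-3)·1 = 28
D > 0 non-square ⇒ indefinite ⇒ periodic river

river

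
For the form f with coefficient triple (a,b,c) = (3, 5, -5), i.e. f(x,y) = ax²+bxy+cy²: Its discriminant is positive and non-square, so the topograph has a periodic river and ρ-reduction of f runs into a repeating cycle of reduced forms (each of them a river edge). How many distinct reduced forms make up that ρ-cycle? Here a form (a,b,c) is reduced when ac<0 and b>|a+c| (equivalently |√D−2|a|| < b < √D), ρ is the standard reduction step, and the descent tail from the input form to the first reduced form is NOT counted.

D = 85, ⌊√D⌋ = 9
river: ρ → (-5,5,3)
river: ρ → (3,7,-3)
river: ρ → (-3,5,5)
river: ρ → (5,5,-3)
river: ρ → (-3,7,3)
river: ρ → (3,5,-5)
ρ-cycle length = 6 (tail of 0 descent steps not counted)

6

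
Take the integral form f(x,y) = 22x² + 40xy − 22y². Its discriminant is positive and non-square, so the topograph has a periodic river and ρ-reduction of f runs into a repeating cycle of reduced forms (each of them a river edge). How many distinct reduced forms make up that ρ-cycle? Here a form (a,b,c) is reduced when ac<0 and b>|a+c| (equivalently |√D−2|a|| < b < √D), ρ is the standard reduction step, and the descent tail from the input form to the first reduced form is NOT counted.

D = 3536, ⌊√D⌋ = 59
river: ρ → (-22,48,14)
river: ρ → (14,36,-40)
river: ρ → (-40,44,10)
river: ρ → (10,56,-10)
river: ρ → (-10,44,40)
river: ρ → (40,36,-14)
river: ρ → (-14,48,22)
river: ρ → (22,40,-22)
ρ-cycle length = 8 (tail of 0 descent steps not counted)

8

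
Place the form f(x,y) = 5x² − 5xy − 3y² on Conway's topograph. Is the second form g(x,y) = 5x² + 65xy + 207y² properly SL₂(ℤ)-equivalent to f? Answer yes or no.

D₁ = 85, D₂ = 85
river cycle of f (length 6): (-3, 5, 5), (5, 5, -3), (-3, 7, 3), (3, 5, -5), (-5, 5, 3), (3, 7, -3)
river cycle of g (length 6): (5, 5, -3), (-3, 7, 3), (3, 5, -5), (-5, 5, 3), (3, 7, -3), (-3, 5, 5)
cycles coincide ⇒ equivalent

yes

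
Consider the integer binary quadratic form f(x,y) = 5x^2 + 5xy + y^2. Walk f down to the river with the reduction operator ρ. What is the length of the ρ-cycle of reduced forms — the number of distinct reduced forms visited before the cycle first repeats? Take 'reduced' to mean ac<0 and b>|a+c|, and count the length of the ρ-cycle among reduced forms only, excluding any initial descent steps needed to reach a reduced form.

D = 5, ⌊√D⌋ = 2
descent: ρ → (1,1,-1)  [lands on river]
river: ρ → (-1,1,1)
ρ-cycle length = 2 (tail of 1 descent step not counted)

2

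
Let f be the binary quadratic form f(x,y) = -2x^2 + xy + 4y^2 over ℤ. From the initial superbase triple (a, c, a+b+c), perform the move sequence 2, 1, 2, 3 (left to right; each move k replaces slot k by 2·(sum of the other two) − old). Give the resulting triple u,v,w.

start (-2,4,3) = (f(1,0),f(0,1),f(1,1))
replace slot 2: 2·((-2)+3) − 4 = -2 → (-2,-2,3)
replace slot 1: 2·((-2)+3) − (-2) = 4 → (4,-2,3)
replace slot 2: 2·(4+3) − (-2) = 16 → (4,16,3)
replace slot 3: 2·(4+16) − 3 = 37 → (4,16,37)

4,16,37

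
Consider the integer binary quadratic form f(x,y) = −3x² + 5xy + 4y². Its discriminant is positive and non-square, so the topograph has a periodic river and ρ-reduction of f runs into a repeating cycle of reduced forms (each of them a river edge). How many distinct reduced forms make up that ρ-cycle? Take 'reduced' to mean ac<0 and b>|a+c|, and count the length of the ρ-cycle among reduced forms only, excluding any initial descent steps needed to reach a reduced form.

D = 73, ⌊√D⌋ = 8
river: ρ → (4,3,-4)
river: ρ → (-4,5,3)
river: ρ → (3,7,-2)
river: ρ → (-2,5,6)
river: ρ → (6,7,-1)
river: ρ → (-1,7,6)
river: ρ → (6,5,-2)
river: ρ → (-2,7,3)
river: ρ → (3,5,-4)
river: ρ → (-4,3,4)
river: ρ → (4,5,-3)
river: ρ → (-3,7,2)
river: ρ → (2,5,-6)
river: ρ → (-6,7,1)
river: ρ → (1,7,-6)
river: ρ → (-6,5,2)
river: ρ → (2,7,-3)
river: ρ → (-3,5,4)
ρ-cycle length = 18 (tail of 0 descent steps not counted)

18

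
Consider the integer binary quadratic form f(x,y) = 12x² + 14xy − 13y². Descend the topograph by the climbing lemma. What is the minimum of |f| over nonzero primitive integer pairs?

river: ρ → (-13,12,13)
river: ρ → (13,14,-12)
river: ρ → (-12,10,15)
river: ρ → (15,20,-7)
river: ρ → (-7,22,12)
river: ρ → (12,26,-3)
river: ρ → (-3,28,3)
river: ρ → (3,26,-12)
river: ρ → (-12,22,7)
river: ρ → (7,20,-15)
river: ρ → (-15,10,12)
river: ρ → (12,14,-13)
closes: descent 0, river 12
min |a| on river = 3

3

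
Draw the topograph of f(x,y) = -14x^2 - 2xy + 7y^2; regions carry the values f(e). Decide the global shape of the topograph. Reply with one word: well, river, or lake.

D = b²−4ac = (-2)² − 4·(-14)·7 = 396
D > 0 non-square ⇒ indefinite ⇒ periodic river

river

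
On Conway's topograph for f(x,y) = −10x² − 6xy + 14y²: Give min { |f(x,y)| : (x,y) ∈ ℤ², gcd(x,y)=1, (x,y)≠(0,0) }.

descent: ρ → (14,6,-10)  [lands on river]
river: ρ → (-10,14,10)
river: ρ → (10,6,-14)
river: ρ → (-14,22,2)
river: ρ → (2,22,-14)
river: ρ → (-14,6,10)
river: ρ → (10,14,-10)
river: ρ → (-10,6,14)
river: ρ → (14,22,-2)
river: ρ → (-2,22,14)
closes: descent 1, river 10
min |a| on river = 2

2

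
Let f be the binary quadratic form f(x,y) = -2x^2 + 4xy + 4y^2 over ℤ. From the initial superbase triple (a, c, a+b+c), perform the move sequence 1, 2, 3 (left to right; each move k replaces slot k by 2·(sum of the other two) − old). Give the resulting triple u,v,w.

start (-2,4,6) = (f(1,0),f(0,1),f(1,1))
replace slot 1: 2·(4+6) − (-2) = 22 → (22,4,6)
replace slot 2: 2·(22+6) − 4 = 52 → (22,52,6)
replace slot 3: 2·(22+52) − 6 = 142 → (22,52,142)

22,52,142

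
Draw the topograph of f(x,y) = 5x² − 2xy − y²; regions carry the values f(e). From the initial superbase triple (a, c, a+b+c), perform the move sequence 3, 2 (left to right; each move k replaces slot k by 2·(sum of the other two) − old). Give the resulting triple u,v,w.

start (5,-1,2) = (f(1,0),f(0,1),f(1,1))
replace slot 3: 2·(5+(-1)) − 2 = 6 → (5,-1,6)
replace slot 2: 2·(5+6) − (-1) = 23 → (5,23,6)

5,23,6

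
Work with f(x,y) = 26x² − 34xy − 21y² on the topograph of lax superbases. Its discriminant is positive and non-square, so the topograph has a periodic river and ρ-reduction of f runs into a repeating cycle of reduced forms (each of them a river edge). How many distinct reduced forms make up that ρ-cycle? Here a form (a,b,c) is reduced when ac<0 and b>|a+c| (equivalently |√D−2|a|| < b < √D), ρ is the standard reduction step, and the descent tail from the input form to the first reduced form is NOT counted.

D = 3340, ⌊√D⌋ = 57
descent: ρ → (-21,34,26)  [lands on river]
river: ρ → (26,18,-29)
river: ρ → (-29,40,15)
river: ρ → (15,50,-14)
river: ρ → (-14,34,39)
river: ρ → (39,44,-9)
river: ρ → (-9,46,34)
river: ρ → (34,22,-21)
river: ρ → (-21,20,35)
river: ρ → (35,50,-6)
river: ρ → (-6,46,51)
river: ρ → (51,56,-1)
river: ρ → (-1,56,51)
river: ρ → (51,46,-6)
river: ρ → (-6,50,35)
river: ρ → (35,20,-21)
river: ρ → (-21,22,34)
river: ρ → (34,46,-9)
river: ρ → (-9,44,39)
river: ρ → (39,34,-14)
river: ρ → (-14,50,15)
river: ρ → (15,40,-29)
river: ρ → (-29,18,26)
river: ρ → (26,34,-21)
river: ρ → (-21,50,10)
river: ρ → (10,50,-21)
ρ-cycle length = 26 (tail of 1 descent step not counted)

26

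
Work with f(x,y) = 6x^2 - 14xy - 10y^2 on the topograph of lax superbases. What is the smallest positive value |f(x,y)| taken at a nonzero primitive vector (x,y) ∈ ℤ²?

descent: ρ → (-10,14,6)  [lands on river]
river: ρ → (6,10,-14)
river: ρ → (-14,18,2)
river: ρ → (2,18,-14)
river: ρ → (-14,10,6)
river: ρ → (6,14,-10)
river: ρ → (-10,6,10)
river: ρ → (10,14,-6)
river: ρ → (-6,10,14)
river: ρ → (14,18,-2)
river: ρ → (-2,18,14)
river: ρ → (14,10,-6)
river: ρ → (-6,14,10)
river: ρ → (10,6,-10)
closes: descent 1, river 14
min |a| on river = 2

2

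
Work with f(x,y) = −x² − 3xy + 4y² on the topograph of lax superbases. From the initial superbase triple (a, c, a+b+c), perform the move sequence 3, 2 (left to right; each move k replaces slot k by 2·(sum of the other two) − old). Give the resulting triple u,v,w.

start (-1,4,0) = (f(1,0),f(0,1),f(1,1))
replace slot 3: 2·((-1)+4) − 0 = 6 → (-1,4,6)
replace slot 2: 2·((-1)+6) − 4 = 6 → (-1,6,6)

-1,6,6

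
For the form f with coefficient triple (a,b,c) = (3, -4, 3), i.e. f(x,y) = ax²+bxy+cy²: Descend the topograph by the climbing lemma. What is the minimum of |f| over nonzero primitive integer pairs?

translate: b→2 (≡-4 mod 6), so (3,-4,3)→(3,2,2)
flip: (3,2,2)→(2,-2,3)
translate: b→2 (≡-2 mod 4), so (2,-2,3)→(2,2,3)
reduced (well bottom): (2,2,3) with a≤c, −a<b≤a
well minimum = a = 2

2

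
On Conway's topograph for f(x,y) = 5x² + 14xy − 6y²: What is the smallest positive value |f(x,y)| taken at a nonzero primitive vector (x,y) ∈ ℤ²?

river: ρ → (-6,10,9)
river: ρ → (9,8,-7)
river: ρ → (-7,6,10)
river: ρ → (10,14,-3)
river: ρ → (-3,16,5)
river: ρ → (5,14,-6)
closes: descent 0, river 6
min |a| on river = 3

3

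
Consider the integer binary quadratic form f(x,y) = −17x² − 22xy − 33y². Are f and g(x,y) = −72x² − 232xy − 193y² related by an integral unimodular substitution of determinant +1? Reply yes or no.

D₁ = -1760, D₂ = -1760
f is negative-definite; reduce −f:
−f: translate: b→-12 (≡22 mod 34), so (17,22,33)→(17,-12,28)
−f: reduced (well bottom): (17,-12,28) with a≤c, −a<b≤a
flip sign back: reduced form of f is (-17,12,-28)
g is negative-definite; reduce −g:
−g: translate: b→-56 (≡232 mod 144), so (72,232,193)→(72,-56,17)
−g: flip: (72,-56,17)→(17,56,72)
−g: translate: b→-12 (≡56 mod 34), so (17,56,72)→(17,-12,28)
−g: reduced (well bottom): (17,-12,28) with a≤c, −a<b≤a
flip sign back: reduced form of g is (-17,12,-28)
reduced forms (-17, 12, -28) vs (-17, 12, -28) ⇒ equivalent

yes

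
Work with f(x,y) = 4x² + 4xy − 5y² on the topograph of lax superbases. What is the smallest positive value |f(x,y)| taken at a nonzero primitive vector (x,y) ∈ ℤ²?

river: ρ → (-5,6,3)
river: ρ → (3,6,-5)
river: ρ → (-5,4,4)
river: ρ → (4,4,-5)
closes: descent 0, river 4
min |a| on river = 3

3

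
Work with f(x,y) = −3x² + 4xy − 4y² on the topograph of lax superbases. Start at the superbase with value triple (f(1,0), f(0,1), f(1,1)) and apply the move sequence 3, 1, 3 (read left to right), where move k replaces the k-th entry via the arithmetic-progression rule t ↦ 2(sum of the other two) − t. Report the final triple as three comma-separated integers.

start (-3,-4,-3) = (f(1,0),f(0,1),f(1,1))
replace slot 3: 2·((-3)+(-4)) − (-3) = -11 → (-3,-4,-11)
replace slot 1: 2·((-4)+(-11)) − (-3) = -27 → (-27,-4,-11)
replace slot 3: 2·((-27)+(-4)) − (-11) = -51 → (-27,-4,-51)

-27,-4,-51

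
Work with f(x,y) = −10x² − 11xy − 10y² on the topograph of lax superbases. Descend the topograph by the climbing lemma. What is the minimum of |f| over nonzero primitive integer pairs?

translate: b→-9 (≡11 mod 20), so (10,11,10)→(10,-9,9)
flip: (10,-9,9)→(9,9,10)
reduced (well bottom): (9,9,10) with a≤c, −a<b≤a
well minimum |f| = |-9| = 9 (negative-definite)

9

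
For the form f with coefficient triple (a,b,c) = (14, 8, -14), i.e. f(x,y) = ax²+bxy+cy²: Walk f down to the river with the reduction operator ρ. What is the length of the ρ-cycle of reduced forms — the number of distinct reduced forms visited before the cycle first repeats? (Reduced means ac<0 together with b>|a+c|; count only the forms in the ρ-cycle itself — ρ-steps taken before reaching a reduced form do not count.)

D = 848, ⌊√D⌋ = 29
river: ρ → (-14,20,8)
river: ρ → (8,28,-2)
river: ρ → (-2,28,8)
river: ρ → (8,20,-14)
river: ρ → (-14,8,14)
river: ρ → (14,20,-8)
river: ρ → (-8,28,2)
river: ρ → (2,28,-8)
river: ρ → (-8,20,14)
river: ρ → (14,8,-14)
ρ-cycle length = 10 (tail of 0 descent steps not counted)

10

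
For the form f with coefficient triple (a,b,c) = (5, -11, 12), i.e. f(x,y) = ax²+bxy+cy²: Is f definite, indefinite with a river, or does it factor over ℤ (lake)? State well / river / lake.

D = b²−4ac = (-11)² − 4·5·12 = -119
D < 0 ⇒ definite ⇒ every region one sign ⇒ single well

well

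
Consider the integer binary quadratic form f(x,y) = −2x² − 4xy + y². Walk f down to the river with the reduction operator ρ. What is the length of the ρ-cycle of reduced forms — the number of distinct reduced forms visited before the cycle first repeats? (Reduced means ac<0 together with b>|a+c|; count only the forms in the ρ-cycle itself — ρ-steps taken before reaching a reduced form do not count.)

D = 24, ⌊√D⌋ = 4
descent: ρ → (1,4,-2)  [lands on river]
river: ρ → (-2,4,1)
ρ-cycle length = 2 (tail of 1 descent step not counted)

2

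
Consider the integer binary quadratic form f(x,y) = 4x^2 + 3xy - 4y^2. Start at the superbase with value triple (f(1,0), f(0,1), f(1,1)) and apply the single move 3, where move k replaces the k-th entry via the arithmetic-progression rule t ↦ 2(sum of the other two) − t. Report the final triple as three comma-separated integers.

start (4,-4,3) = (f(1,0),f(0,1),f(1,1))
replace slot 3: 2·(4+(-4)) − 3 = -3 → (4,-4,-3)

4,-4,-3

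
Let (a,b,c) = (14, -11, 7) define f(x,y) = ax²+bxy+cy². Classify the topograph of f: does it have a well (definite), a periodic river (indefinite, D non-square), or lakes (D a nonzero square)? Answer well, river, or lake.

D = b²−4ac = (-11)² − 4·14·7 = -271
D < 0 ⇒ definite ⇒ every region one sign ⇒ single well

well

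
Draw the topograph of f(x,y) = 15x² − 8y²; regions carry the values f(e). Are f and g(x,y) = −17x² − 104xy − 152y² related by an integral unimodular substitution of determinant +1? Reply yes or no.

D₁ = 480, D₂ = 480
river cycle of f (length 4): (-8, 16, 7), (7, 12, -12), (-12, 12, 7), (7, 16, -8)
river cycle of g (length 4): (7, 16, -8), (-8, 16, 7), (7, 12, -12), (-12, 12, 7)
cycles coincide ⇒ equivalent

yes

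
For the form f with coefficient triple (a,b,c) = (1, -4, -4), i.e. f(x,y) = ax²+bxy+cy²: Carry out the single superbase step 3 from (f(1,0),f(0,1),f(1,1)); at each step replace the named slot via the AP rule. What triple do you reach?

start (1,-4,-7) = (f(1,0),f(0,1),f(1,1))
replace slot 3: 2·(1+(-4)) − (-7) = 1 → (1,-4,1)

1,-4,1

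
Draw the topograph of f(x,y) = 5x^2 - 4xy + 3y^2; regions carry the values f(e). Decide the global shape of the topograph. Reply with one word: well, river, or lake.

D = b²−4ac = (-4)² − 4·5·3 = -44
D < 0 ⇒ definite ⇒ every region one sign ⇒ single well

well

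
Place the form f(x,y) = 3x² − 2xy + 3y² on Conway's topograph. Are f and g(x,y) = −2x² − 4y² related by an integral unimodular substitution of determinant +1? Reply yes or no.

D₁ = -32, D₂ = -32
f: flip: (3,-2,3)→(3,2,3)
f: reduced (well bottom): (3,2,3) with a≤c, −a<b≤a
g is negative-definite; reduce −g:
−g: reduced (well bottom): (2,0,4) with a≤c, −a<b≤a
flip sign back: reduced form of g is (-2,0,-4)
reduced forms (3, 2, 3) vs (-2, 0, -4) ⇒ inequivalent

no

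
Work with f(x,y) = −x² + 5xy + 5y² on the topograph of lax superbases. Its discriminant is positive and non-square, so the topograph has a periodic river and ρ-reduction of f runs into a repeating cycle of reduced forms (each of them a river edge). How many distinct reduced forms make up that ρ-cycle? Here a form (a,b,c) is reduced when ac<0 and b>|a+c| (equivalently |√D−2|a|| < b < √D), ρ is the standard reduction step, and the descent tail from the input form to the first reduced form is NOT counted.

D = 45, ⌊√D⌋ = 6
river: ρ → (5,5,-1)
river: ρ → (-1,5,5)
ρ-cycle length = 2 (tail of 0 descent steps not counted)

2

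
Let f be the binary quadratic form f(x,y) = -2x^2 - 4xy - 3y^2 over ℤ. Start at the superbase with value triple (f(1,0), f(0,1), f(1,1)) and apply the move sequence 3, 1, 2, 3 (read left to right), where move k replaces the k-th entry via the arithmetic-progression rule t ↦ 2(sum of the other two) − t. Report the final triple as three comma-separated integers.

start (-2,-3,-9) = (f(1,0),f(0,1),f(1,1))
replace slot 3: 2·((-2)+(-3)) − (-9) = -1 → (-2,-3,-1)
replace slot 1: 2·((-3)+(-1)) − (-2) = -6 → (-6,-3,-1)
replace slot 2: 2·((-6)+(-1)) − (-3) = -11 → (-6,-11,-1)
replace slot 3: 2·((-6)+(-11)) − (-1) = -33 → (-6,-11,-33)

-6,-11,-33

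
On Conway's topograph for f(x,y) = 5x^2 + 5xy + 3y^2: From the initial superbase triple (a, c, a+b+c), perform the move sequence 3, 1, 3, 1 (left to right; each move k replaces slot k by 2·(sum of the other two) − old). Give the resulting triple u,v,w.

start (5,3,13) = (f(1,0),f(0,1),f(1,1))
replace slot 3: 2·(5+3) − 13 = 3 → (5,3,3)
replace slot 1: 2·(3+3) − 5 = 7 → (7,3,3)
replace slot 3: 2·(7+3) − 3 = 17 → (7,3,17)
replace slot 1: 2·(3+17) − 7 = 33 → (33,3,17)

33,3,17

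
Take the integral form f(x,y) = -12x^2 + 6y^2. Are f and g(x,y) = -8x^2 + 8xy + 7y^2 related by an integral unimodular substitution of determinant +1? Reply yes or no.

D₁ = 288, D₂ = 288
river cycle of f (length 2): (6, 12, -6), (-6, 12, 6)
river cycle of g (length 6): (7, 6, -9), (-9, 12, 4), (4, 12, -9), (-9, 6, 7), (7, 8, -8), (-8, 8, 7)
cycles differ ⇒ inequivalent

no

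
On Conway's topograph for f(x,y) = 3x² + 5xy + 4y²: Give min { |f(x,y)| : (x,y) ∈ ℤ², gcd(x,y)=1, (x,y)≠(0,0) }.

translate: b→-1 (≡5 mod 6), so (3,5,4)→(3,-1,2)
flip: (3,-1,2)→(2,1,3)
reduced (well bottom): (2,1,3) with a≤c, −a<b≤a
well minimum = a = 2

2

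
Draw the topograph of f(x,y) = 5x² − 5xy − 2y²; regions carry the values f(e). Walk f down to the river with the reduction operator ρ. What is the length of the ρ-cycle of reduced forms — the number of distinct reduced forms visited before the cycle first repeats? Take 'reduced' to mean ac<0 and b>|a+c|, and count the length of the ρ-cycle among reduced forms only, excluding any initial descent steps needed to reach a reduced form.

D = 65, ⌊√D⌋ = 8
descent: ρ → (-2,5,5)  [lands on river]
river: ρ → (5,5,-2)
river: ρ → (-2,7,2)
river: ρ → (2,5,-5)
river: ρ → (-5,5,2)
river: ρ → (2,7,-2)
ρ-cycle length = 6 (tail of 1 descent step not counted)

6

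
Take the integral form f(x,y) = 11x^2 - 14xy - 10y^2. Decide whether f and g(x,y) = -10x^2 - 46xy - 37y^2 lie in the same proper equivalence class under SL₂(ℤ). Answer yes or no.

D₁ = 636, D₂ = 636
river cycle of f (length 10): (-10, 14, 11), (11, 8, -13), (-13, 18, 6), (6, 18, -13), (-13, 8, 11), (11, 14, -10), (-10, 6, 15), (15, 24, -1), (-1, 24, 15), (15, 6, -10)
river cycle of g (length 10): (-1, 24, 15), (15, 6, -10), (-10, 14, 11), (11, 8, -13), (-13, 18, 6), (6, 18, -13), (-13, 8, 11), (11, 14, -10), (-10, 6, 15), (15, 24, -1)
cycles coincide ⇒ equivalent

yes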